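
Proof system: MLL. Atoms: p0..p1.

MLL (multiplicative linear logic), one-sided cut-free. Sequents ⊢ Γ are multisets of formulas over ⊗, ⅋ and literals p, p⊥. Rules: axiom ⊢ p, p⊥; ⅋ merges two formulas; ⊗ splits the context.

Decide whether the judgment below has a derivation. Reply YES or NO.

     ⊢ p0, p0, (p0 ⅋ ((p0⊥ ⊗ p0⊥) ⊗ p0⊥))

Derivation (root first):
[⅋]  ⊢ p0, p0, (p0 ⅋ ((p0⊥ ⊗ p0⊥) ⊗ p0⊥))
  [⊗]  ⊢ p0, p0, p0, ((p0⊥ ⊗ p0⊥) ⊗ p0⊥)
    [⊗]  ⊢ p0, p0, (p0⊥ ⊗ p0⊥)
      [Ax]  ⊢ p0, p0⊥
      [Ax]  ⊢ p0, p0⊥
    [Ax]  ⊢ p0, p0⊥

Result: YES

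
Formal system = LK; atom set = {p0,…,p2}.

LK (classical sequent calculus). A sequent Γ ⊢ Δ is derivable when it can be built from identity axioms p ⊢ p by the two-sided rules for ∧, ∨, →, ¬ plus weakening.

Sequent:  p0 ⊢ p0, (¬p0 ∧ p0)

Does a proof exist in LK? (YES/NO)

Derivation (root first):
[∧R] p0 ⊢ p0, (¬p0 ∧ p0)
  [¬R]  ⊢ p0, ¬p0
    [Ax] p0 ⊢ p0
  [Ax] p0 ⊢ p0

Result: YES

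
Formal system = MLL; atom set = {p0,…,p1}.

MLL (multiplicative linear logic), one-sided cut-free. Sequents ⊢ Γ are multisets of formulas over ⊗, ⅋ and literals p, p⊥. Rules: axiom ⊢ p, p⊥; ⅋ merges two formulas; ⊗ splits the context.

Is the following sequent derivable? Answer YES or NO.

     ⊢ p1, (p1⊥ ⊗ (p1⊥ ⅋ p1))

Derivation trace:
[⊗]  ⊢ p1, (p1⊥ ⊗ (p1⊥ ⅋ p1))
  [Ax]  ⊢ p1, p1⊥
  [⅋]  ⊢ (p1⊥ ⅋ p1)
    [Ax]  ⊢ p1, p1⊥

Result: YES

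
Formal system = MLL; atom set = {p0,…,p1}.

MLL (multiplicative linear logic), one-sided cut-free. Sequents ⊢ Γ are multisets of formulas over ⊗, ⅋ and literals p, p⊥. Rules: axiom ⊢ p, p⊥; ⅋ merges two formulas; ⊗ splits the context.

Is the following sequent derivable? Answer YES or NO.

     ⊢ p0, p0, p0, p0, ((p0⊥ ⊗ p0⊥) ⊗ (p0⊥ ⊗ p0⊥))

Derivation trace:
[⊗]  ⊢ p0, p0, p0, p0, ((p0⊥ ⊗ p0⊥) ⊗ (p0⊥ ⊗ p0⊥))
  [⊗]  ⊢ p0, p0, (p0⊥ ⊗ p0⊥)
    [Ax]  ⊢ p0, p0⊥
    [Ax]  ⊢ p0, p0⊥
  [⊗]  ⊢ p0, p0, (p0⊥ ⊗ p0⊥)
    [Ax]  ⊢ p0, p0⊥
    [Ax]  ⊢ p0, p0⊥

Result: YES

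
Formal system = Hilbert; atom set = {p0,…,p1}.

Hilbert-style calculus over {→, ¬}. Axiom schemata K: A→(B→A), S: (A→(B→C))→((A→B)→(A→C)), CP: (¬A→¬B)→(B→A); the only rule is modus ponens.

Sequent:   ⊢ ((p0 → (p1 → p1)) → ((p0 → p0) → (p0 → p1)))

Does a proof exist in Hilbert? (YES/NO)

Enumerate valuations to refute Γ ⊢ Δ:
  v=00: Γ:[] Δ:[((p0 → (p1 → p1)) → ((p0 → p0) → (p0 → p1)))=T] refutes=False
  v=01: Γ:[] Δ:[((p0 → (p1 → p1)) → ((p0 → p0) → (p0 → p1)))=T] refutes=False
  v=10: Γ:[] Δ:[((p0 → (p1 → p1)) → ((p0 → p0) → (p0 → p1)))=F] refutes=True  ← countermodel

Result: NO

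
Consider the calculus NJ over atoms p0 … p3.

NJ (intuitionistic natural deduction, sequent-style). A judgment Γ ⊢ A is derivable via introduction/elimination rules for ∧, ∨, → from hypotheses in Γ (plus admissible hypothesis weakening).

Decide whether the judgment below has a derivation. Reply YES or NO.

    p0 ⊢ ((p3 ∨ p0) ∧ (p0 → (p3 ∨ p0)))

Derivation trace:
[∧I] p0 ⊢ ((p3 ∨ p0) ∧ (p0 → (p3 ∨ p0)))
  [∨I₂] p0 ⊢ (p3 ∨ p0)
    [Ax] p0 ⊢ p0
  [→I]  ⊢ (p0 → (p3 ∨ p0))
    [∨I₂] p0 ⊢ (p3 ∨ p0)
      [Ax] p0 ⊢ p0

Result: YES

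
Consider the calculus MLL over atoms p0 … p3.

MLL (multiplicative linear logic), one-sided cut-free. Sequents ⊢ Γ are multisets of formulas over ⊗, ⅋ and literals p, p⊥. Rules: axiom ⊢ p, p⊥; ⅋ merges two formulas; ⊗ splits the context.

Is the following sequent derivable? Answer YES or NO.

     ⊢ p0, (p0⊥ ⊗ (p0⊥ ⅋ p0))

Proof tree:
[⊗]  ⊢ p0, (p0⊥ ⊗ (p0⊥ ⅋ p0))
  [Ax]  ⊢ p0, p0⊥
  [⅋]  ⊢ (p0⊥ ⅋ p0)
    [Ax]  ⊢ p0, p0⊥

Result: YES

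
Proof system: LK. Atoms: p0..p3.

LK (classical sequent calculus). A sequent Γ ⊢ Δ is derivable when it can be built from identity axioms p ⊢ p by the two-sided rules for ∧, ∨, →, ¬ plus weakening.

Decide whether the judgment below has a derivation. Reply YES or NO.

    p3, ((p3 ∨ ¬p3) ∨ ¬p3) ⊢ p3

Derivation (root first):
[∨L] p3, ((p3 ∨ ¬p3) ∨ ¬p3) ⊢ p3
  [∨L] p3, (p3 ∨ ¬p3) ⊢ p3
    [Ax] p3 ⊢ p3
    [¬L] p3, ¬p3 ⊢ 
      [Ax] p3 ⊢ p3
  [¬L] p3, ¬p3 ⊢ 
    [Ax] p3 ⊢ p3

Result: YES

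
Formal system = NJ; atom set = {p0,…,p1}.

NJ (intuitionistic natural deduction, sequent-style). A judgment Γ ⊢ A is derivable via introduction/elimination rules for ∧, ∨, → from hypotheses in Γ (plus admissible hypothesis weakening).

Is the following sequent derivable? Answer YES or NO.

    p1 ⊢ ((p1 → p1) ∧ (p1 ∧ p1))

Derivation trace:
[∧I] p1 ⊢ ((p1 → p1) ∧ (p1 ∧ p1))
  [→I]  ⊢ (p1 → p1)
    [Ax] p1 ⊢ p1
  [∧I] p1 ⊢ (p1 ∧ p1)
    [Ax] p1 ⊢ p1
    [Ax] p1 ⊢ p1

Result: YES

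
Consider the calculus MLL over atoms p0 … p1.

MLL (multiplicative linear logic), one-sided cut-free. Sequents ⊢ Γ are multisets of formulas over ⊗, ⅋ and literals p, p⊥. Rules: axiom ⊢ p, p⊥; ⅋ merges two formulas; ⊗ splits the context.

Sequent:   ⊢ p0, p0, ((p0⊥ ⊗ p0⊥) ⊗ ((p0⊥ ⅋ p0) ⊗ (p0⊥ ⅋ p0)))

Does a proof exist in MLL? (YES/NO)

Derivation (root first):
[⊗]  ⊢ p0, p0, ((p0⊥ ⊗ p0⊥) ⊗ ((p0⊥ ⅋ p0) ⊗ (p0⊥ ⅋ p0)))
  [⊗]  ⊢ p0, p0, (p0⊥ ⊗ p0⊥)
    [Ax]  ⊢ p0, p0⊥
    [Ax]  ⊢ p0, p0⊥
  [⊗]  ⊢ ((p0⊥ ⅋ p0) ⊗ (p0⊥ ⅋ p0))
    [⅋]  ⊢ (p0⊥ ⅋ p0)
      [Ax]  ⊢ p0, p0⊥
    [⅋]  ⊢ (p0⊥ ⅋ p0)
      [Ax]  ⊢ p0, p0⊥

Result: YES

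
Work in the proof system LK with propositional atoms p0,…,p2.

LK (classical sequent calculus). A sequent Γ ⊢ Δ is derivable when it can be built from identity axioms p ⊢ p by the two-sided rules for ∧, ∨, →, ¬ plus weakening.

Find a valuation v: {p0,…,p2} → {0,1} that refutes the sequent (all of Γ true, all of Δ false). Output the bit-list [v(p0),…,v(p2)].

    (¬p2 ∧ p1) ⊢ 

Truth-table refutation:
  v=000: Γ:[(¬p2 ∧ p1)=F] Δ:[] refutes=False
  v=001: Γ:[(¬p2 ∧ p1)=F] Δ:[] refutes=False
  v=010: Γ:[(¬p2 ∧ p1)=T] Δ:[] refutes=True  ← countermodel

Result: [0, 1, 0]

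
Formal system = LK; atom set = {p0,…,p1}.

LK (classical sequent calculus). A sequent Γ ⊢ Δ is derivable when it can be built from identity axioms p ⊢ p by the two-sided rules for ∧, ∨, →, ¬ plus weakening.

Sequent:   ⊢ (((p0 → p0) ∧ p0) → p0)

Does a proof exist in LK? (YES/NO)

Derivation trace:
[→R]  ⊢ (((p0 → p0) ∧ p0) → p0)
  [∧L] ((p0 → p0) ∧ p0) ⊢ p0
    [→L] p0, (p0 → p0) ⊢ p0
      [Ax] p0 ⊢ p0
      [Ax] p0 ⊢ p0

Result: YES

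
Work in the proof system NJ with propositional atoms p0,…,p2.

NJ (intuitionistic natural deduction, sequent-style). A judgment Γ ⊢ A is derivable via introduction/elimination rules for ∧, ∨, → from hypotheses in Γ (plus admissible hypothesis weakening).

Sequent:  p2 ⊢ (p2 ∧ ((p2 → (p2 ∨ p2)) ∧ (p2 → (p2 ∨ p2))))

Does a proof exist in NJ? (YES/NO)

Derivation (root first):
[∧I] p2 ⊢ (p2 ∧ ((p2 → (p2 ∨ p2)) ∧ (p2 → (p2 ∨ p2))))
  [Ax] p2 ⊢ p2
  [∧I]  ⊢ ((p2 → (p2 ∨ p2)) ∧ (p2 → (p2 ∨ p2)))
    [→I]  ⊢ (p2 → (p2 ∨ p2))
      [∨I₂] p2 ⊢ (p2 ∨ p2)
        [Ax] p2 ⊢ p2
    [→I]  ⊢ (p2 → (p2 ∨ p2))
      [∨I₂] p2 ⊢ (p2 ∨ p2)
        [Ax] p2 ⊢ p2

Result: YES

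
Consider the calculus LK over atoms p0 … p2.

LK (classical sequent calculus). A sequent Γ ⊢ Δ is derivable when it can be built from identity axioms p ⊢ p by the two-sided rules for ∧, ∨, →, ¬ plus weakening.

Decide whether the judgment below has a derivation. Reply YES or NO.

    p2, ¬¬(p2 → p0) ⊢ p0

Proof tree:
[¬L] p2, ¬¬(p2 → p0) ⊢ p0
  [¬R] p2 ⊢ p0, ¬(p2 → p0)
    [→L] p2, (p2 → p0) ⊢ p0
      [Ax] p2 ⊢ p2
      [Ax] p0 ⊢ p0

Result: YES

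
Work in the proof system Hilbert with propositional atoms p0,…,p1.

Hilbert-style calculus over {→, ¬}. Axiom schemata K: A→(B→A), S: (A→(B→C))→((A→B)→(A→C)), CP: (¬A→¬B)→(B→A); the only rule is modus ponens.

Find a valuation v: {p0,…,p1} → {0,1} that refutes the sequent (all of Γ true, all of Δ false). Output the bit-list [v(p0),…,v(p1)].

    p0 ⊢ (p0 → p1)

Enumerate valuations to refute Γ ⊢ Δ:
  v=00: Γ:[p0=F] Δ:[(p0 → p1)=T] refutes=False
  v=01: Γ:[p0=F] Δ:[(p0 → p1)=T] refutes=False
  v=10: Γ:[p0=T] Δ:[(p0 → p1)=F] refutes=True  ← countermodel

Result: [1, 0]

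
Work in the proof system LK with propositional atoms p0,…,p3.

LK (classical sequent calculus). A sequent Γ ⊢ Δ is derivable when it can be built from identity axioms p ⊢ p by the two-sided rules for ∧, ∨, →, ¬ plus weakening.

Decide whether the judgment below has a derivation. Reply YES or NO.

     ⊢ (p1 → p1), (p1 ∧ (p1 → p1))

Derivation trace:
[∧R]  ⊢ (p1 → p1), (p1 ∧ (p1 → p1))
  [WR]  ⊢ (p1 → p1), p1
    [→R]  ⊢ (p1 → p1)
      [Ax] p1 ⊢ p1
  [→R]  ⊢ (p1 → p1)
    [Ax] p1 ⊢ p1

Result: YES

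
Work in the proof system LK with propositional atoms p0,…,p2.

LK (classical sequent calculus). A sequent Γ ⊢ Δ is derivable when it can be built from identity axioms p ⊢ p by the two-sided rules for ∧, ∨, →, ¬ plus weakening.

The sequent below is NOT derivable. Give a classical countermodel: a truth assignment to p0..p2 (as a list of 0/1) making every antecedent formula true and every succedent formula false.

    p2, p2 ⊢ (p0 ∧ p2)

Truth-table refutation:
  v=000: Γ:[p2=F, p2=F] Δ:[(p0 ∧ p2)=F] refutes=False
  v=001: Γ:[p2=T, p2=T] Δ:[(p0 ∧ p2)=F] refutes=True  ← countermodel

Result: [0, 0, 1]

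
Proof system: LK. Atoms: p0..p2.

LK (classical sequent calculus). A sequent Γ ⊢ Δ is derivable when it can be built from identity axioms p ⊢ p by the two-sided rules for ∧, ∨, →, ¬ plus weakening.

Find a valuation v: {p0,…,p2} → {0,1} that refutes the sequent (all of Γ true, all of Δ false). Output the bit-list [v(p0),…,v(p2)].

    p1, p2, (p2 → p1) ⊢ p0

Search for a countermodel by truth-table:
  v=000: Γ:[p1=F, p2=F, (p2 → p1)=T] Δ:[p0=F] refutes=False
  v=001: Γ:[p1=F, p2=T, (p2 → p1)=F] Δ:[p0=F] refutes=False
  v=010: Γ:[p1=T, p2=F, (p2 → p1)=T] Δ:[p0=F] refutes=False
  v=011: Γ:[p1=T, p2=T, (p2 → p1)=T] Δ:[p0=F] refutes=True  ← countermodel

Result: [0, 1, 1]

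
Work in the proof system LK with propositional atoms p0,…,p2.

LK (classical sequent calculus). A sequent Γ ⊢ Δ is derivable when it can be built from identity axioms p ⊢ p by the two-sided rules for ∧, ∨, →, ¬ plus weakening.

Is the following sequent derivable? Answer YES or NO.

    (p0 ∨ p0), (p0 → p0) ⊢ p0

Derivation (root first):
[→L] (p0 ∨ p0), (p0 → p0) ⊢ p0
  [∨L] (p0 ∨ p0) ⊢ p0
    [Ax] p0 ⊢ p0
    [Ax] p0 ⊢ p0
  [Ax] p0 ⊢ p0

Result: YES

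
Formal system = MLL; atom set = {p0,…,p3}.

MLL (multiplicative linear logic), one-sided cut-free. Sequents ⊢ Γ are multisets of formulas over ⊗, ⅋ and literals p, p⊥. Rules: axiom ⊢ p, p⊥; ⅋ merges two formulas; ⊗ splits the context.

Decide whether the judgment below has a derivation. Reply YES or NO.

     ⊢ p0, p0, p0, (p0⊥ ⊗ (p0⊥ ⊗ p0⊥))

Derivation (root first):
[⊗]  ⊢ p0, p0, p0, (p0⊥ ⊗ (p0⊥ ⊗ p0⊥))
  [Ax]  ⊢ p0, p0⊥
  [⊗]  ⊢ p0, p0, (p0⊥ ⊗ p0⊥)
    [Ax]  ⊢ p0, p0⊥
    [Ax]  ⊢ p0, p0⊥

Result: YES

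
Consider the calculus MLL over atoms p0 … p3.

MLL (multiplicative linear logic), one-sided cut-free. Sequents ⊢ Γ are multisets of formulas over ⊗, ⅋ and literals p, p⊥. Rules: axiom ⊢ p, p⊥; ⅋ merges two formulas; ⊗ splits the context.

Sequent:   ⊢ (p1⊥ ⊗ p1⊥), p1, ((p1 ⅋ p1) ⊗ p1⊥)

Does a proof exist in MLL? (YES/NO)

Derivation trace:
[⊗]  ⊢ (p1⊥ ⊗ p1⊥), p1, ((p1 ⅋ p1) ⊗ p1⊥)
  [⅋]  ⊢ (p1⊥ ⊗ p1⊥), (p1 ⅋ p1)
    [⊗]  ⊢ p1, p1, (p1⊥ ⊗ p1⊥)
      [Ax]  ⊢ p1, p1⊥
      [Ax]  ⊢ p1, p1⊥
  [Ax]  ⊢ p1, p1⊥

Result: YES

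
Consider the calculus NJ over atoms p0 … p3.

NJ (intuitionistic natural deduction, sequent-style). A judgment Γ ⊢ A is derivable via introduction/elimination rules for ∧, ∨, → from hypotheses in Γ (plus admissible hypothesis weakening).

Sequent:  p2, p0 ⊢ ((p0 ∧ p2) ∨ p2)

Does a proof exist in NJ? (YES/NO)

Proof tree:
[∨I₁] p2, p0 ⊢ ((p0 ∧ p2) ∨ p2)
  [∧I] p2, p0 ⊢ (p0 ∧ p2)
    [Ax] p0 ⊢ p0
    [Ax] p2 ⊢ p2

Result: YES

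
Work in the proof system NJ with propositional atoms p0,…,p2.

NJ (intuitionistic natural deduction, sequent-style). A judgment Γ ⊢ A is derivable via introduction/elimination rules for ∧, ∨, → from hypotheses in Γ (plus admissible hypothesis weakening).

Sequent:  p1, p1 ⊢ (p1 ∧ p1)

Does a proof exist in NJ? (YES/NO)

Proof tree:
[Wk] p1, p1 ⊢ (p1 ∧ p1)
  [∧I] p1 ⊢ (p1 ∧ p1)
    [Ax] p1 ⊢ p1
    [Ax] p1 ⊢ p1

Result: YES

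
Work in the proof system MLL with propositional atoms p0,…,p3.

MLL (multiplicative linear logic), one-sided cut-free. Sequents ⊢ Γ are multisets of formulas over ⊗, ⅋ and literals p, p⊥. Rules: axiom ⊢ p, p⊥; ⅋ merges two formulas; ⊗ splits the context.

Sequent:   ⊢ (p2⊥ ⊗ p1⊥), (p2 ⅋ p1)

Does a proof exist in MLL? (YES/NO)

Derivation (root first):
[⅋]  ⊢ (p2⊥ ⊗ p1⊥), (p2 ⅋ p1)
  [⊗]  ⊢ p2, p1, (p2⊥ ⊗ p1⊥)
    [Ax]  ⊢ p2, p2⊥
    [Ax]  ⊢ p1, p1⊥

Result: YES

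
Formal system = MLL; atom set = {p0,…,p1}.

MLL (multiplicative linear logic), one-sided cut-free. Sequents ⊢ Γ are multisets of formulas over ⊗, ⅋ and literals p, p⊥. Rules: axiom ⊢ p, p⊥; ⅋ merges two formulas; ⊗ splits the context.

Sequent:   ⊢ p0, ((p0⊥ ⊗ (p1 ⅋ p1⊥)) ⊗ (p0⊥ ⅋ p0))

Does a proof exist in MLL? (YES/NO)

Proof tree:
[⊗]  ⊢ p0, ((p0⊥ ⊗ (p1 ⅋ p1⊥)) ⊗ (p0⊥ ⅋ p0))
  [⊗]  ⊢ p0, (p0⊥ ⊗ (p1 ⅋ p1⊥))
    [Ax]  ⊢ p0, p0⊥
    [⅋]  ⊢ (p1 ⅋ p1⊥)
      [Ax]  ⊢ p1, p1⊥
  [⅋]  ⊢ (p0⊥ ⅋ p0)
    [Ax]  ⊢ p0, p0⊥

Result: YES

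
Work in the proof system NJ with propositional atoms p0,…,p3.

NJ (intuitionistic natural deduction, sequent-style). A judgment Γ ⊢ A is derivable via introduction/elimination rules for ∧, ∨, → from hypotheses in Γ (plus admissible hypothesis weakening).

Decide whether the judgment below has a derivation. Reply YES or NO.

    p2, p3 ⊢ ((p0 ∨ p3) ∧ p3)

Proof tree:
[∧I] p2, p3 ⊢ ((p0 ∨ p3) ∧ p3)
  [Wk] p3, p2 ⊢ (p0 ∨ p3)
    [∨I₂] p3 ⊢ (p0 ∨ p3)
      [Ax] p3 ⊢ p3
  [Ax] p3 ⊢ p3

Result: YES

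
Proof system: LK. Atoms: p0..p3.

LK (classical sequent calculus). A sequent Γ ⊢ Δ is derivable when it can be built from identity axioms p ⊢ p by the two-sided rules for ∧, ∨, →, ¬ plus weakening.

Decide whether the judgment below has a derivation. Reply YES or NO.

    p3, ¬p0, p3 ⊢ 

Enumerate valuations to refute Γ ⊢ Δ:
  v=0000: Γ:[p3=F, ¬p0=T, p3=F] Δ:[] refutes=False
  v=0001: Γ:[p3=T, ¬p0=T, p3=T] Δ:[] refutes=True  ← countermodel

Result: NO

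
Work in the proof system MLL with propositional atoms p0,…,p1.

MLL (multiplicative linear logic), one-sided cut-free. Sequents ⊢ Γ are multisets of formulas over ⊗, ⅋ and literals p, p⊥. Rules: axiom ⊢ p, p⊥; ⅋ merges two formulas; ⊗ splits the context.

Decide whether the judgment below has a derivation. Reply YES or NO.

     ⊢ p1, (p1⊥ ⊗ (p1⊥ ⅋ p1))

Proof tree:
[⊗]  ⊢ p1, (p1⊥ ⊗ (p1⊥ ⅋ p1))
  [Ax]  ⊢ p1, p1⊥
  [⅋]  ⊢ (p1⊥ ⅋ p1)
    [Ax]  ⊢ p1, p1⊥

Result: YES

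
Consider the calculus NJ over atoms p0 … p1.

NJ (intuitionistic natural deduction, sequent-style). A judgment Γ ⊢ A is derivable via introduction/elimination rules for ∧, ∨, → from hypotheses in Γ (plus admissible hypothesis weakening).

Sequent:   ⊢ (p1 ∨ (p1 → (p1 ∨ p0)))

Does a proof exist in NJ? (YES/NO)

Proof tree:
[∨I₂]  ⊢ (p1 ∨ (p1 → (p1 ∨ p0)))
  [→I]  ⊢ (p1 → (p1 ∨ p0))
    [∨I₁] p1 ⊢ (p1 ∨ p0)
      [Ax] p1 ⊢ p1

Result: YES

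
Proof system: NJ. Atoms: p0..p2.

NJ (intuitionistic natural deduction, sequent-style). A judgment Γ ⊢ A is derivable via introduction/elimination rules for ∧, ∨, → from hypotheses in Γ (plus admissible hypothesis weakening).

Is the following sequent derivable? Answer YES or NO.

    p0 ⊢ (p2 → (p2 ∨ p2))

Proof tree:
[→I] p0 ⊢ (p2 → (p2 ∨ p2))
  [Wk] p2, p0 ⊢ (p2 ∨ p2)
    [∨I₁] p2 ⊢ (p2 ∨ p2)
      [Ax] p2 ⊢ p2

Result: YES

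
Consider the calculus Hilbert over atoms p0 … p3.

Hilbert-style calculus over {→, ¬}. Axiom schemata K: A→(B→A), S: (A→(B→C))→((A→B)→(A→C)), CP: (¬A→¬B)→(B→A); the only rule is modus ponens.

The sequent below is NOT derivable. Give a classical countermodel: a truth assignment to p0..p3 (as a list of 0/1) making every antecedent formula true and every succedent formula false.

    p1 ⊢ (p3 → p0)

Truth-table refutation:
  v=0000: Γ:[p1=F] Δ:[(p3 → p0)=T] refutes=False
  v=0001: Γ:[p1=F] Δ:[(p3 → p0)=F] refutes=False
  v=0010: Γ:[p1=F] Δ:[(p3 → p0)=T] refutes=False
  v=0011: Γ:[p1=F] Δ:[(p3 → p0)=F] refutes=False
  v=0100: Γ:[p1=T] Δ:[(p3 → p0)=T] refutes=False
  v=0101: Γ:[p1=T] Δ:[(p3 → p0)=F] refutes=True  ← countermodel

Result: [0, 1, 0, 1]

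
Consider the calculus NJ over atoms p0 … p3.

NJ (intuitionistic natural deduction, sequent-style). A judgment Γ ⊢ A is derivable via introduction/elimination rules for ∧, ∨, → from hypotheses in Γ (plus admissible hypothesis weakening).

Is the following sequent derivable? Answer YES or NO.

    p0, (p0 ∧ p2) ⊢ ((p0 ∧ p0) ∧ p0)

Derivation trace:
[∧I] p0, (p0 ∧ p2) ⊢ ((p0 ∧ p0) ∧ p0)
  [∧I] (p0 ∧ p2), p0 ⊢ (p0 ∧ p0)
    [Wk] p0, (p0 ∧ p2) ⊢ p0
      [Ax] p0 ⊢ p0
    [Ax] p0 ⊢ p0
  [Wk] p0, (p0 ∧ p2) ⊢ p0
    [Ax] p0 ⊢ p0

Result: YES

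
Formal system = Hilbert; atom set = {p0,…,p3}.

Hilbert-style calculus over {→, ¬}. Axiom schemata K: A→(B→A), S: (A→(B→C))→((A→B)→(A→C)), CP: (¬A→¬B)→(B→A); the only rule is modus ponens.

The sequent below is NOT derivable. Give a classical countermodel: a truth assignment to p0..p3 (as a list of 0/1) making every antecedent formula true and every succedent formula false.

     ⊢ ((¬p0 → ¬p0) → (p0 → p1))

Truth-table refutation:
  v=0000: Γ:[] Δ:[((¬p0 → ¬p0) → (p0 → p1))=T] refutes=False
  v=0001: Γ:[] Δ:[((¬p0 → ¬p0) → (p0 → p1))=T] refutes=False
  v=0010: Γ:[] Δ:[((¬p0 → ¬p0) → (p0 → p1))=T] refutes=False
  v=0011: Γ:[] Δ:[((¬p0 → ¬p0) → (p0 → p1))=T] refutes=False
  v=0100: Γ:[] Δ:[((¬p0 → ¬p0) → (p0 → p1))=T] refutes=False
  v=0101: Γ:[] Δ:[((¬p0 → ¬p0) → (p0 → p1))=T] refutes=False
  v=0110: Γ:[] Δ:[((¬p0 → ¬p0) → (p0 → p1))=T] refutes=False
  v=0111: Γ:[] Δ:[((¬p0 → ¬p0) → (p0 → p1))=T] refutes=False
  v=1000: Γ:[] Δ:[((¬p0 → ¬p0) → (p0 → p1))=F] refutes=True  ← countermodel

Result: [1, 0, 0, 0]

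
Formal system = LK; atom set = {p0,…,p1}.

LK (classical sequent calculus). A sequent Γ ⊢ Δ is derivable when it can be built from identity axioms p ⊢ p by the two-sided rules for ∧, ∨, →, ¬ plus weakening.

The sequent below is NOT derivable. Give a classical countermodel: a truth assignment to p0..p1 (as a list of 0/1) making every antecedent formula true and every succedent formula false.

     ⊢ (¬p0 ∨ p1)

Truth-table refutation:
  v=00: Γ:[] Δ:[(¬p0 ∨ p1)=T] refutes=False
  v=01: Γ:[] Δ:[(¬p0 ∨ p1)=T] refutes=False
  v=10: Γ:[] Δ:[(¬p0 ∨ p1)=F] refutes=True  ← countermodel

Result: [1, 0]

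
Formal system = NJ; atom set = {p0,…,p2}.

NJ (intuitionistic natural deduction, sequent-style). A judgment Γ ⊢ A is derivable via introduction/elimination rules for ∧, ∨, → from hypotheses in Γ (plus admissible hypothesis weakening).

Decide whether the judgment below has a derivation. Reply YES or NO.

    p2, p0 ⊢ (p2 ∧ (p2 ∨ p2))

Derivation (root first):
[∧I] p2, p0 ⊢ (p2 ∧ (p2 ∨ p2))
  [Wk] p2, p0 ⊢ p2
    [Ax] p2 ⊢ p2
  [∨I₁] p2 ⊢ (p2 ∨ p2)
    [Ax] p2 ⊢ p2

Result: YES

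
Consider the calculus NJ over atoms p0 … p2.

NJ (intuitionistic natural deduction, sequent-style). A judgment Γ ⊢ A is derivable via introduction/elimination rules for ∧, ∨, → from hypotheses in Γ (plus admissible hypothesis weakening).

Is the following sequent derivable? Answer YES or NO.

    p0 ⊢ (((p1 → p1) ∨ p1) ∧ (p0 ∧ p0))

Derivation (root first):
[∧I] p0 ⊢ (((p1 → p1) ∨ p1) ∧ (p0 ∧ p0))
  [∨I₁]  ⊢ ((p1 → p1) ∨ p1)
    [→I]  ⊢ (p1 → p1)
      [Ax] p1 ⊢ p1
  [∧I] p0 ⊢ (p0 ∧ p0)
    [Ax] p0 ⊢ p0
    [Ax] p0 ⊢ p0

Result: YES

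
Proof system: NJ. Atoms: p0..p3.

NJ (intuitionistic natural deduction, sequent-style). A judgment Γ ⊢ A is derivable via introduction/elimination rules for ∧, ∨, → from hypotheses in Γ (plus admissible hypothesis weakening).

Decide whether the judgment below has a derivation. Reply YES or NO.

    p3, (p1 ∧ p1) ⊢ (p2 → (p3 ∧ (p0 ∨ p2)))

Proof tree:
[Wk] p3, (p1 ∧ p1) ⊢ (p2 → (p3 ∧ (p0 ∨ p2)))
  [→I] p3 ⊢ (p2 → (p3 ∧ (p0 ∨ p2)))
    [∧I] p2, p3 ⊢ (p3 ∧ (p0 ∨ p2))
      [Ax] p3 ⊢ p3
      [∨I₂] p2 ⊢ (p0 ∨ p2)
        [Ax] p2 ⊢ p2

Result: YES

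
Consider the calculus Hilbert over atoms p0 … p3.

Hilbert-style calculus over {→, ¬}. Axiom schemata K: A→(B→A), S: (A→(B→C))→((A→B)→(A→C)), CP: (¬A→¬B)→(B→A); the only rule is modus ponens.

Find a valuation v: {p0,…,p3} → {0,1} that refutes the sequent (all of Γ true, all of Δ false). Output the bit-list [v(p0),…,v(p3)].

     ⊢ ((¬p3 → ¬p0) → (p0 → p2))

Enumerate valuations to refute Γ ⊢ Δ:
  v=0000: Γ:[] Δ:[((¬p3 → ¬p0) → (p0 → p2))=T] refutes=False
  v=0001: Γ:[] Δ:[((¬p3 → ¬p0) → (p0 → p2))=T] refutes=False
  v=0010: Γ:[] Δ:[((¬p3 → ¬p0) → (p0 → p2))=T] refutes=False
  v=0011: Γ:[] Δ:[((¬p3 → ¬p0) → (p0 → p2))=T] refutes=False
  v=0100: Γ:[] Δ:[((¬p3 → ¬p0) → (p0 → p2))=T] refutes=False
  v=0101: Γ:[] Δ:[((¬p3 → ¬p0) → (p0 → p2))=T] refutes=False
  v=0110: Γ:[] Δ:[((¬p3 → ¬p0) → (p0 → p2))=T] refutes=False
  v=0111: Γ:[] Δ:[((¬p3 → ¬p0) → (p0 → p2))=T] refutes=False
  v=1000: Γ:[] Δ:[((¬p3 → ¬p0) → (p0 → p2))=T] refutes=False
  v=1001: Γ:[] Δ:[((¬p3 → ¬p0) → (p0 → p2))=F] refutes=True  ← countermodel

Result: [1, 0, 0, 1]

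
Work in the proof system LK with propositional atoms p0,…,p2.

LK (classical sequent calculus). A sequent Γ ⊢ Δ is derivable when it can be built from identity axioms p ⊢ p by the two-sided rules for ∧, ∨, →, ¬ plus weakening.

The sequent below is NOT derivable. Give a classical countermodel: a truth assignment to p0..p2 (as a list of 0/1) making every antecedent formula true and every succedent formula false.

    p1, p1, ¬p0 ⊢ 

Truth-table refutation:
  v=000: Γ:[p1=F, p1=F, ¬p0=T] Δ:[] refutes=False
  v=001: Γ:[p1=F, p1=F, ¬p0=T] Δ:[] refutes=False
  v=010: Γ:[p1=T, p1=T, ¬p0=T] Δ:[] refutes=True  ← countermodel

Result: [0, 1, 0]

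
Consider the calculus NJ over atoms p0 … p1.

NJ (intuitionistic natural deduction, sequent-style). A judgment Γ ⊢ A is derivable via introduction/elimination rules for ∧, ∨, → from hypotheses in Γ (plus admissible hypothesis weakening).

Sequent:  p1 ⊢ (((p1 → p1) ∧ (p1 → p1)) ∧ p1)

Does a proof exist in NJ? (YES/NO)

Proof tree:
[∧I] p1 ⊢ (((p1 → p1) ∧ (p1 → p1)) ∧ p1)
  [∧I]  ⊢ ((p1 → p1) ∧ (p1 → p1))
    [→I]  ⊢ (p1 → p1)
      [Ax] p1 ⊢ p1
    [→I]  ⊢ (p1 → p1)
      [Ax] p1 ⊢ p1
  [Ax] p1 ⊢ p1

Result: YES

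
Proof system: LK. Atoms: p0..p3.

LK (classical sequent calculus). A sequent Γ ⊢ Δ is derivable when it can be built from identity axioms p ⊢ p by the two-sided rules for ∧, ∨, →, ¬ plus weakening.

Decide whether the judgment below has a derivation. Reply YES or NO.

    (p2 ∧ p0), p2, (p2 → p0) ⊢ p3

Search for a countermodel by truth-table:
  v=0000: Γ:[(p2 ∧ p0)=F, p2=F, (p2 → p0)=T] Δ:[p3=F] refutes=False
  v=0001: Γ:[(p2 ∧ p0)=F, p2=F, (p2 → p0)=T] Δ:[p3=T] refutes=False
  v=0010: Γ:[(p2 ∧ p0)=F, p2=T, (p2 → p0)=F] Δ:[p3=F] refutes=False
  v=0011: Γ:[(p2 ∧ p0)=F, p2=T, (p2 → p0)=F] Δ:[p3=T] refutes=False
  v=0100: Γ:[(p2 ∧ p0)=F, p2=F, (p2 → p0)=T] Δ:[p3=F] refutes=False
  v=0101: Γ:[(p2 ∧ p0)=F, p2=F, (p2 → p0)=T] Δ:[p3=T] refutes=False
  v=0110: Γ:[(p2 ∧ p0)=F, p2=T, (p2 → p0)=F] Δ:[p3=F] refutes=False
  v=0111: Γ:[(p2 ∧ p0)=F, p2=T, (p2 → p0)=F] Δ:[p3=T] refutes=False
  v=1000: Γ:[(p2 ∧ p0)=F, p2=F, (p2 → p0)=T] Δ:[p3=F] refutes=False
  v=1001: Γ:[(p2 ∧ p0)=F, p2=F, (p2 → p0)=T] Δ:[p3=T] refutes=False
  v=1010: Γ:[(p2 ∧ p0)=T, p2=T, (p2 → p0)=T] Δ:[p3=F] refutes=True  ← countermodel

Result: NO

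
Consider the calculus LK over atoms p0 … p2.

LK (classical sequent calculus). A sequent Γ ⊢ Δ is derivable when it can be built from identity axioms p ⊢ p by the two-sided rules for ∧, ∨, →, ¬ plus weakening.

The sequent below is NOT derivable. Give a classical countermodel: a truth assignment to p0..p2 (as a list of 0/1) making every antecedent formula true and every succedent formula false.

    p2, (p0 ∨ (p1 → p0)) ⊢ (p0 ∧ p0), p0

Truth-table refutation:
  v=000: Γ:[p2=F, (p0 ∨ (p1 → p0))=T] Δ:[(p0 ∧ p0)=F, p0=F] refutes=False
  v=001: Γ:[p2=T, (p0 ∨ (p1 → p0))=T] Δ:[(p0 ∧ p0)=F, p0=F] refutes=True  ← countermodel

Result: [0, 0, 1]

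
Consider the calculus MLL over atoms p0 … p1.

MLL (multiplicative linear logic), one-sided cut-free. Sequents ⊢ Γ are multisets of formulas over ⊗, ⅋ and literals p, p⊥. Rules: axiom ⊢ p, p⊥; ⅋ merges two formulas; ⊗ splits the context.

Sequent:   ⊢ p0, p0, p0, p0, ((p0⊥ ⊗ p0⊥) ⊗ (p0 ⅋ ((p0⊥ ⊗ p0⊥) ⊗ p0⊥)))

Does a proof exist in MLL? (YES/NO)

Proof tree:
[⊗]  ⊢ p0, p0, p0, p0, ((p0⊥ ⊗ p0⊥) ⊗ (p0 ⅋ ((p0⊥ ⊗ p0⊥) ⊗ p0⊥)))
  [⊗]  ⊢ p0, p0, (p0⊥ ⊗ p0⊥)
    [Ax]  ⊢ p0, p0⊥
    [Ax]  ⊢ p0, p0⊥
  [⅋]  ⊢ p0, p0, (p0 ⅋ ((p0⊥ ⊗ p0⊥) ⊗ p0⊥))
    [⊗]  ⊢ p0, p0, p0, ((p0⊥ ⊗ p0⊥) ⊗ p0⊥)
      [⊗]  ⊢ p0, p0, (p0⊥ ⊗ p0⊥)
        [Ax]  ⊢ p0, p0⊥
        [Ax]  ⊢ p0, p0⊥
      [Ax]  ⊢ p0, p0⊥

Result: YES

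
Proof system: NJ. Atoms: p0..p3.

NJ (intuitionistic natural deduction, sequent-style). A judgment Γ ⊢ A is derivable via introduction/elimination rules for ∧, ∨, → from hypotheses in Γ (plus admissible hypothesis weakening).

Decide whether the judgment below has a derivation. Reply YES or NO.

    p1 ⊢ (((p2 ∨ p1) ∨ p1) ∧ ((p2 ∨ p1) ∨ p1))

Derivation (root first):
[∧I] p1 ⊢ (((p2 ∨ p1) ∨ p1) ∧ ((p2 ∨ p1) ∨ p1))
  [∨I₁] p1 ⊢ ((p2 ∨ p1) ∨ p1)
    [∨I₂] p1 ⊢ (p2 ∨ p1)
      [Ax] p1 ⊢ p1
  [∨I₁] p1 ⊢ ((p2 ∨ p1) ∨ p1)
    [∨I₂] p1 ⊢ (p2 ∨ p1)
      [Ax] p1 ⊢ p1

Result: YES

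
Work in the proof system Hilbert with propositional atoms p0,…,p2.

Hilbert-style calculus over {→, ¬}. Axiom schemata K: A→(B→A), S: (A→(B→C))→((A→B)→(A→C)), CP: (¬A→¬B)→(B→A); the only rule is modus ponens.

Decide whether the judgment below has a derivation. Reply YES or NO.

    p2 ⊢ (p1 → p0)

Truth-table refutation:
  v=000: Γ:[p2=F] Δ:[(p1 → p0)=T] refutes=False
  v=001: Γ:[p2=T] Δ:[(p1 → p0)=T] refutes=False
  v=010: Γ:[p2=F] Δ:[(p1 → p0)=F] refutes=False
  v=011: Γ:[p2=T] Δ:[(p1 → p0)=F] refutes=True  ← countermodel

Result: NO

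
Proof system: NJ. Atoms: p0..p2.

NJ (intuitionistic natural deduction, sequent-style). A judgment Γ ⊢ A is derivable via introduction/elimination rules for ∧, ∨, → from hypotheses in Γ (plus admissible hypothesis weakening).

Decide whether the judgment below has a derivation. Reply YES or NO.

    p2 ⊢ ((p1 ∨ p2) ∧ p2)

Derivation (root first):
[∧I] p2 ⊢ ((p1 ∨ p2) ∧ p2)
  [∨I₂] p2 ⊢ (p1 ∨ p2)
    [Ax] p2 ⊢ p2
  [→E] p2 ⊢ p2
    [→I]  ⊢ (p2 → p2)
      [Ax] p2 ⊢ p2
    [Ax] p2 ⊢ p2

Result: YES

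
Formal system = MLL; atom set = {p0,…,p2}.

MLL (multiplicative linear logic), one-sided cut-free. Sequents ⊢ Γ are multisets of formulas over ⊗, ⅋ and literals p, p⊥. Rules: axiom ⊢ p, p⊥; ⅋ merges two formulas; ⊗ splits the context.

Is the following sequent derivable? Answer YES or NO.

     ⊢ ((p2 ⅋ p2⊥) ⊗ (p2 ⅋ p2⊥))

Derivation trace:
[⊗]  ⊢ ((p2 ⅋ p2⊥) ⊗ (p2 ⅋ p2⊥))
  [⅋]  ⊢ (p2 ⅋ p2⊥)
    [Ax]  ⊢ p2, p2⊥
  [⅋]  ⊢ (p2 ⅋ p2⊥)
    [Ax]  ⊢ p2, p2⊥

Result: YES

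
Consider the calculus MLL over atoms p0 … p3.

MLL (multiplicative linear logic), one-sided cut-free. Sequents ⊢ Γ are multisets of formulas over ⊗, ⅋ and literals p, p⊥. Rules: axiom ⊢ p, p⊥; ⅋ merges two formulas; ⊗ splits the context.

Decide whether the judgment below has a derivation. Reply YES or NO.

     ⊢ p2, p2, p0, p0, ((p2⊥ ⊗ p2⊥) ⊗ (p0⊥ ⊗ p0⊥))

Derivation trace:
[⊗]  ⊢ p2, p2, p0, p0, ((p2⊥ ⊗ p2⊥) ⊗ (p0⊥ ⊗ p0⊥))
  [⊗]  ⊢ p2, p2, (p2⊥ ⊗ p2⊥)
    [Ax]  ⊢ p2, p2⊥
    [Ax]  ⊢ p2, p2⊥
  [⊗]  ⊢ p0, p0, (p0⊥ ⊗ p0⊥)
    [Ax]  ⊢ p0, p0⊥
    [Ax]  ⊢ p0, p0⊥

Result: YES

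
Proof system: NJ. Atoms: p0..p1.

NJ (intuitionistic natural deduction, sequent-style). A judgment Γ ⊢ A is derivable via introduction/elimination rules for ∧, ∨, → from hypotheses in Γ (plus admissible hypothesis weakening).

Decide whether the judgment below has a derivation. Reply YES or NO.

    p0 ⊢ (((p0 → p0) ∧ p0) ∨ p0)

Derivation (root first):
[∨I₁] p0 ⊢ (((p0 → p0) ∧ p0) ∨ p0)
  [∧I] p0 ⊢ ((p0 → p0) ∧ p0)
    [→I]  ⊢ (p0 → p0)
      [Ax] p0 ⊢ p0
    [Ax] p0 ⊢ p0

Result: YES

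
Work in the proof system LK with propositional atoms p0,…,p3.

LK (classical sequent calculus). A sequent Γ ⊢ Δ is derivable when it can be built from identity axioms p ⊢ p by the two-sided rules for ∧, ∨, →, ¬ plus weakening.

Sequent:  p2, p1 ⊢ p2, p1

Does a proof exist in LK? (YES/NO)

Proof tree:
[WR] p2, p1 ⊢ p2, p1
  [WL] p2, p1 ⊢ p2
    [Ax] p2 ⊢ p2

Result: YES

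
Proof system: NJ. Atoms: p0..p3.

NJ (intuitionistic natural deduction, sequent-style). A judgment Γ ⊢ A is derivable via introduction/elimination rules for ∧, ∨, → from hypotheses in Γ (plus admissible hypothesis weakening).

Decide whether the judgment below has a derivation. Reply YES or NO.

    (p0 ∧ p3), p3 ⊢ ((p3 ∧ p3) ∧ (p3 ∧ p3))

Proof tree:
[∧I] (p0 ∧ p3), p3 ⊢ ((p3 ∧ p3) ∧ (p3 ∧ p3))
  [∧I] (p0 ∧ p3), p3 ⊢ (p3 ∧ p3)
    [Ax] p3 ⊢ p3
    [Wk] p3, (p0 ∧ p3) ⊢ p3
      [Ax] p3 ⊢ p3
  [∧I] (p0 ∧ p3), p3 ⊢ (p3 ∧ p3)
    [Ax] p3 ⊢ p3
    [Wk] p3, (p0 ∧ p3) ⊢ p3
      [Ax] p3 ⊢ p3

Result: YES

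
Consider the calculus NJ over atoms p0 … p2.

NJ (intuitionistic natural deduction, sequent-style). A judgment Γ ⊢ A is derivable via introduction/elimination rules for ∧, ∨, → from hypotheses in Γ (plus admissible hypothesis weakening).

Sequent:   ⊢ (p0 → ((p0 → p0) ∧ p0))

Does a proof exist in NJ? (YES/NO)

Proof tree:
[→I]  ⊢ (p0 → ((p0 → p0) ∧ p0))
  [∧I] p0 ⊢ ((p0 → p0) ∧ p0)
    [→I]  ⊢ (p0 → p0)
      [Ax] p0 ⊢ p0
    [Wk] p0, p0 ⊢ p0
      [Ax] p0 ⊢ p0

Result: YES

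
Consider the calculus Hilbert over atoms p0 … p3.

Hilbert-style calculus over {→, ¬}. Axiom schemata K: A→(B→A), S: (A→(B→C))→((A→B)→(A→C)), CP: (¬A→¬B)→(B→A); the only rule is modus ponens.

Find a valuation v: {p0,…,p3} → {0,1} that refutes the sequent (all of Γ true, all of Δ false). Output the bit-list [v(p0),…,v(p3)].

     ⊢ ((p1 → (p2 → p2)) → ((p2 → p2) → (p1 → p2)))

Search for a countermodel by truth-table:
  v=0000: Γ:[] Δ:[((p1 → (p2 → p2)) → ((p2 → p2) → (p1 → p2)))=T] refutes=False
  v=0001: Γ:[] Δ:[((p1 → (p2 → p2)) → ((p2 → p2) → (p1 → p2)))=T] refutes=False
  v=0010: Γ:[] Δ:[((p1 → (p2 → p2)) → ((p2 → p2) → (p1 → p2)))=T] refutes=False
  v=0011: Γ:[] Δ:[((p1 → (p2 → p2)) → ((p2 → p2) → (p1 → p2)))=T] refutes=False
  v=0100: Γ:[] Δ:[((p1 → (p2 → p2)) → ((p2 → p2) → (p1 → p2)))=F] refutes=True  ← countermodel

Result: [0, 1, 0, 0]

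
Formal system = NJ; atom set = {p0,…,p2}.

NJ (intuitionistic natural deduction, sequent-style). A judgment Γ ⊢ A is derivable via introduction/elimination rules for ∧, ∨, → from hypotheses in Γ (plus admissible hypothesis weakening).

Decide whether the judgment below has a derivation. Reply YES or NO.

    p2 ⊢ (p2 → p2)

Derivation trace:
[Wk] p2 ⊢ (p2 → p2)
  [→I]  ⊢ (p2 → p2)
    [Ax] p2 ⊢ p2

Result: YES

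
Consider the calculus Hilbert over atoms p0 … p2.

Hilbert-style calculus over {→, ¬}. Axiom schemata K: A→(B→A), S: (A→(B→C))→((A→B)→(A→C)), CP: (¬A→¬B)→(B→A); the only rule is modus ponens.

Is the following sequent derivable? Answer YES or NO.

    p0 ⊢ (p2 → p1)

Enumerate valuations to refute Γ ⊢ Δ:
  v=000: Γ:[p0=F] Δ:[(p2 → p1)=T] refutes=False
  v=001: Γ:[p0=F] Δ:[(p2 → p1)=F] refutes=False
  v=010: Γ:[p0=F] Δ:[(p2 → p1)=T] refutes=False
  v=011: Γ:[p0=F] Δ:[(p2 → p1)=T] refutes=False
  v=100: Γ:[p0=T] Δ:[(p2 → p1)=T] refutes=False
  v=101: Γ:[p0=T] Δ:[(p2 → p1)=F] refutes=True  ← countermodel

Result: NO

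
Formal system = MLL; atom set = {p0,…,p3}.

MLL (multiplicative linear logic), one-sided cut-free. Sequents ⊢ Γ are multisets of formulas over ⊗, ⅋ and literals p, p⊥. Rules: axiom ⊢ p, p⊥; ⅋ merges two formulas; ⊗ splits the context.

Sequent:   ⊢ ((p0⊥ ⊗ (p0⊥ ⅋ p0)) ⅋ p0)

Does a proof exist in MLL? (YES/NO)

Derivation trace:
[⅋]  ⊢ ((p0⊥ ⊗ (p0⊥ ⅋ p0)) ⅋ p0)
  [⊗]  ⊢ p0, (p0⊥ ⊗ (p0⊥ ⅋ p0))
    [Ax]  ⊢ p0, p0⊥
    [⅋]  ⊢ (p0⊥ ⅋ p0)
      [Ax]  ⊢ p0, p0⊥

Result: YES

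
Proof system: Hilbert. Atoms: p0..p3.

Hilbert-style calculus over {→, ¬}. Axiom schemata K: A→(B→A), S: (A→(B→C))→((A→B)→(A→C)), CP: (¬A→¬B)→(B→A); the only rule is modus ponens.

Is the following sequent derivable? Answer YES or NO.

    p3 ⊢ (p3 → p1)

Search for a countermodel by truth-table:
  v=0000: Γ:[p3=F] Δ:[(p3 → p1)=T] refutes=False
  v=0001: Γ:[p3=T] Δ:[(p3 → p1)=F] refutes=True  ← countermodel

Result: NO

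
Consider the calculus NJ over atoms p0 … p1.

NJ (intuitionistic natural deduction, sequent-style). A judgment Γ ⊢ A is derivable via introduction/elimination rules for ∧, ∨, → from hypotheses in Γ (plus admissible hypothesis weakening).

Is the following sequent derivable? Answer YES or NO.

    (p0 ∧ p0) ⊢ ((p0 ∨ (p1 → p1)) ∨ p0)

Proof tree:
[∨I₁] (p0 ∧ p0) ⊢ ((p0 ∨ (p1 → p1)) ∨ p0)
  [∨I₂] (p0 ∧ p0) ⊢ (p0 ∨ (p1 → p1))
    [Wk] (p0 ∧ p0) ⊢ (p1 → p1)
      [→I]  ⊢ (p1 → p1)
        [Ax] p1 ⊢ p1

Result: YES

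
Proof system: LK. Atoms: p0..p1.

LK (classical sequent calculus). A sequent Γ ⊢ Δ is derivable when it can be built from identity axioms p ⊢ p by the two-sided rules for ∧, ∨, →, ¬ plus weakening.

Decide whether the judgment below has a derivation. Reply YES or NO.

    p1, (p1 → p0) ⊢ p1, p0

Proof tree:
[→L] p1, (p1 → p0) ⊢ p1, p0
  [Ax] p1 ⊢ p1
  [WR] p1, p0 ⊢ p1, p0, p1
    [WR] p1, p0 ⊢ p1, p0
      [WL] p1, p0 ⊢ p1
        [Ax] p1 ⊢ p1

Result: YES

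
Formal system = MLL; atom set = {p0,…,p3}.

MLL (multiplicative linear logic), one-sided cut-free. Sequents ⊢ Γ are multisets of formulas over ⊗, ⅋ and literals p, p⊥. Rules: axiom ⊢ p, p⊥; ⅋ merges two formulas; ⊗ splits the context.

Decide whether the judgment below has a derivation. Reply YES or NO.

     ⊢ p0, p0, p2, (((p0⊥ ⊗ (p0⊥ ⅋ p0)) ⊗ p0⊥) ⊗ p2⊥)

Derivation (root first):
[⊗]  ⊢ p0, p0, p2, (((p0⊥ ⊗ (p0⊥ ⅋ p0)) ⊗ p0⊥) ⊗ p2⊥)
  [⊗]  ⊢ p0, p0, ((p0⊥ ⊗ (p0⊥ ⅋ p0)) ⊗ p0⊥)
    [⊗]  ⊢ p0, (p0⊥ ⊗ (p0⊥ ⅋ p0))
      [Ax]  ⊢ p0, p0⊥
      [⅋]  ⊢ (p0⊥ ⅋ p0)
        [Ax]  ⊢ p0, p0⊥
    [Ax]  ⊢ p0, p0⊥
  [Ax]  ⊢ p2, p2⊥

Result: YES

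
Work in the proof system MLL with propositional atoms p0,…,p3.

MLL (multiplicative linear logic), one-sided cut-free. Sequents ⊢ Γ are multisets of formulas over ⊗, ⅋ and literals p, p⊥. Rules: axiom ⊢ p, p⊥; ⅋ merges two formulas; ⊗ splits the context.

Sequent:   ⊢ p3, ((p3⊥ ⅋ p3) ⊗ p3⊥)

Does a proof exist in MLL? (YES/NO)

Proof tree:
[⊗]  ⊢ p3, ((p3⊥ ⅋ p3) ⊗ p3⊥)
  [⅋]  ⊢ (p3⊥ ⅋ p3)
    [Ax]  ⊢ p3, p3⊥
  [Ax]  ⊢ p3, p3⊥

Result: YES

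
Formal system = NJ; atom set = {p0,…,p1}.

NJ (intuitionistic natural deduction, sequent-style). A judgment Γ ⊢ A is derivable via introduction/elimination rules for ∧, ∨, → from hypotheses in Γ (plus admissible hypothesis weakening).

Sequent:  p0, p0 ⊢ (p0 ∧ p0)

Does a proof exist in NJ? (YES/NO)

Derivation (root first):
[Wk] p0, p0 ⊢ (p0 ∧ p0)
  [∧I] p0 ⊢ (p0 ∧ p0)
    [Ax] p0 ⊢ p0
    [Ax] p0 ⊢ p0

Result: YES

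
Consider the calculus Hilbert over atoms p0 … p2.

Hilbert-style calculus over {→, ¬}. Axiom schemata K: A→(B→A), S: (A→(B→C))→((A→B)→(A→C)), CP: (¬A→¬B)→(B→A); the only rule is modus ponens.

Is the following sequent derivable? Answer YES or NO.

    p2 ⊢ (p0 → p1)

Enumerate valuations to refute Γ ⊢ Δ:
  v=000: Γ:[p2=F] Δ:[(p0 → p1)=T] refutes=False
  v=001: Γ:[p2=T] Δ:[(p0 → p1)=T] refutes=False
  v=010: Γ:[p2=F] Δ:[(p0 → p1)=T] refutes=False
  v=011: Γ:[p2=T] Δ:[(p0 → p1)=T] refutes=False
  v=100: Γ:[p2=F] Δ:[(p0 → p1)=F] refutes=False
  v=101: Γ:[p2=T] Δ:[(p0 → p1)=F] refutes=True  ← countermodel

Result: NO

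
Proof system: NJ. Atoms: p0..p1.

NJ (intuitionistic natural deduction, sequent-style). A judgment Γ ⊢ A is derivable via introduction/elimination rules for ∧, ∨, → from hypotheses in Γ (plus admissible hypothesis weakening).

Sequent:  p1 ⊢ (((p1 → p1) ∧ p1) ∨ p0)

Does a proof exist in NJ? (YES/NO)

Derivation (root first):
[∨I₁] p1 ⊢ (((p1 → p1) ∧ p1) ∨ p0)
  [∧I] p1 ⊢ ((p1 → p1) ∧ p1)
    [→I]  ⊢ (p1 → p1)
      [Ax] p1 ⊢ p1
    [Ax] p1 ⊢ p1

Result: YES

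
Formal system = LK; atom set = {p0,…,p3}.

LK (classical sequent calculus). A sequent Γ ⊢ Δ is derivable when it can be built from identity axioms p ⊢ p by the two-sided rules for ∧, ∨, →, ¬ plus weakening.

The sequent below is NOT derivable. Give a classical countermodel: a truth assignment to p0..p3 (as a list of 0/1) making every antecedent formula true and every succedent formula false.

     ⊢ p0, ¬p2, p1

Enumerate valuations to refute Γ ⊢ Δ:
  v=0000: Γ:[] Δ:[p0=F, ¬p2=T, p1=F] refutes=False
  v=0001: Γ:[] Δ:[p0=F, ¬p2=T, p1=F] refutes=False
  v=0010: Γ:[] Δ:[p0=F, ¬p2=F, p1=F] refutes=True  ← countermodel

Result: [0, 0, 1, 0]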